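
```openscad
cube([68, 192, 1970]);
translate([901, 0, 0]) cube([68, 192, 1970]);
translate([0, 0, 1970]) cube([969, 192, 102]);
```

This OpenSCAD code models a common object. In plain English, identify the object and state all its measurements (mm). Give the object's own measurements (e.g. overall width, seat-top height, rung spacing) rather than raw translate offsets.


A door frame. The clear opening is 833 mm wide and 1970 mm high. Two 68 mm wide jambs, 192 mm deep, stand either side of the opening from the floor to the top of the opening. A 102 mm thick head sits across the top of both jambs, spanning the full outside width of the frame.


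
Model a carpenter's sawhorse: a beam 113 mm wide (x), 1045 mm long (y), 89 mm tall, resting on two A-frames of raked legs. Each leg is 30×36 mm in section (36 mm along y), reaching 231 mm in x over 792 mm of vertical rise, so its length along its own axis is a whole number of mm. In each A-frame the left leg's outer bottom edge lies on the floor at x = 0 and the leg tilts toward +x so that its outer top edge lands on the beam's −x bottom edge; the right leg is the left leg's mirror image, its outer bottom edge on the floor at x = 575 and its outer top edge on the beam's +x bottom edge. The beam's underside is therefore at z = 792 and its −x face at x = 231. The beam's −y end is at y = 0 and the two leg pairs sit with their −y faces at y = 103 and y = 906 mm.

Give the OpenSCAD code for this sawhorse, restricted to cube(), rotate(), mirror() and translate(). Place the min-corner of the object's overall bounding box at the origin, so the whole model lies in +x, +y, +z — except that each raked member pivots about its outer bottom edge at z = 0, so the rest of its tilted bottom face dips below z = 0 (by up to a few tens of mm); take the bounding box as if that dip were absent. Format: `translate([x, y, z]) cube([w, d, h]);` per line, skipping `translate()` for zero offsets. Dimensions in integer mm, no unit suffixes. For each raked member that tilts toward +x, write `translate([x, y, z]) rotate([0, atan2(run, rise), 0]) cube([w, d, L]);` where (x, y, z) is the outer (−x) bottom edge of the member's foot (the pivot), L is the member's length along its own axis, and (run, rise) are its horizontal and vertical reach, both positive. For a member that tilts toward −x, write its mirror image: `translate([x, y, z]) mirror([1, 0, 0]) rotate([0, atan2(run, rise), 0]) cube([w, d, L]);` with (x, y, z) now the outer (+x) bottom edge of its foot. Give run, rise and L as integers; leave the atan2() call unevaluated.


translate([231, 0, 792]) cube([113, 1045, 89]);
translate([0, 103, 0]) rotate([0, atan2(231, 792), 0]) cube([30, 36, 825]);
translate([575, 103, 0]) mirror([1, 0, 0]) rotate([0, atan2(231, 792), 0]) cube([30, 36, 825]);
translate([0, 906, 0]) rotate([0, atan2(231, 792), 0]) cube([30, 36, 825]);
translate([575, 906, 0]) mirror([1, 0, 0]) rotate([0, atan2(231, 792), 0]) cube([30, 36, 825]);


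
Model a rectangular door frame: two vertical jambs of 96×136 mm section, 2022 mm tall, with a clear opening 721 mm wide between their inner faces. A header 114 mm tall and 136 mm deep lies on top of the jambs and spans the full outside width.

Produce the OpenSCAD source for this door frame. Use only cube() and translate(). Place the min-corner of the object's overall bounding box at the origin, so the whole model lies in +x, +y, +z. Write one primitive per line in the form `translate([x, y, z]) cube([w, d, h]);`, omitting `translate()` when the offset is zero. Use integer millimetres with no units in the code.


cube([96, 136, 2022]);
translate([817, 0, 0]) cube([96, 136, 2022]);
translate([0, 0, 2022]) cube([913, 136, 114]);


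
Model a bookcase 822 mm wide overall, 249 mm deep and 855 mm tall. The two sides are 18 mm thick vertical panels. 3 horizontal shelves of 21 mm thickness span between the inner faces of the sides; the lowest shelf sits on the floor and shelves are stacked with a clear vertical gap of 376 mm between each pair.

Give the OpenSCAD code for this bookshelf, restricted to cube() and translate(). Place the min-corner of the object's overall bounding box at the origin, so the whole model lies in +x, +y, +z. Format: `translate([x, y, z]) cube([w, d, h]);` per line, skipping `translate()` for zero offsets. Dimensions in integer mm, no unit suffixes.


cube([18, 249, 855]);
translate([804, 0, 0]) cube([18, 249, 855]);
translate([18, 0, 0]) cube([786, 249, 21]);
translate([18, 0, 397]) cube([786, 249, 21]);
translate([18, 0, 794]) cube([786, 249, 21]);


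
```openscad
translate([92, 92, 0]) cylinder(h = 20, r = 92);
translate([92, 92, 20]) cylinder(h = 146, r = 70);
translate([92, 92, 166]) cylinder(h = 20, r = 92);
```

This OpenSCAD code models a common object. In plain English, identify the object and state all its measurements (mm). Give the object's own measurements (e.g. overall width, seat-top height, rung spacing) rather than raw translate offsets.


A spool: two coaxial disc flanges of radius 92 mm and thickness 20 mm, joined by a core cylinder of radius 70 mm and height 146 mm. The lower flange rests on z = 0 and the three cylinders share a vertical axis.


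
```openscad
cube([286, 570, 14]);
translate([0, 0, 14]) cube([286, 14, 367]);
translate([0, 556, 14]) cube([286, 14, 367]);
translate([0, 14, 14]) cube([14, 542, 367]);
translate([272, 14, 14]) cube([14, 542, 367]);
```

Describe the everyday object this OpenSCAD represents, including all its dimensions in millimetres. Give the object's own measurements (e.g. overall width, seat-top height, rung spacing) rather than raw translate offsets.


An open-topped rectangular box: outside dimensions 286×570×381 mm, with a uniform wall and base thickness of 14 mm. The base is a full 286×570 slab on the floor; four walls sit on top of the base. The front and back walls (the −y and +y sides) span the full width; the two side walls fit between them.


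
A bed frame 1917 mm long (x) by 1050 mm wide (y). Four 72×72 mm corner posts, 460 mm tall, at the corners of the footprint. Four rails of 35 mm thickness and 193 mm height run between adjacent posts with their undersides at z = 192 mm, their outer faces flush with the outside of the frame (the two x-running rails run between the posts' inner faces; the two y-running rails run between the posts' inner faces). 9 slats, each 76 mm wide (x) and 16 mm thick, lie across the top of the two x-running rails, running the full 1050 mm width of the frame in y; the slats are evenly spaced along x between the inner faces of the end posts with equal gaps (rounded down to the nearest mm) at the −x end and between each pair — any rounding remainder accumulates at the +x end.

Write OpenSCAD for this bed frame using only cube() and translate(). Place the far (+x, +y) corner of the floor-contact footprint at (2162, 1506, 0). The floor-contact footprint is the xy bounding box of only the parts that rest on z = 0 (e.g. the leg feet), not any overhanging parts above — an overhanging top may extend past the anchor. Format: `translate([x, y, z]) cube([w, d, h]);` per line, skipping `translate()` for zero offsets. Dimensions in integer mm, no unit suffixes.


translate([245, 456, 0]) cube([72, 72, 460]);
translate([245, 1434, 0]) cube([72, 72, 460]);
translate([2090, 456, 0]) cube([72, 72, 460]);
translate([2090, 1434, 0]) cube([72, 72, 460]);
translate([317, 456, 192]) cube([1773, 35, 193]);
translate([317, 1471, 192]) cube([1773, 35, 193]);
translate([245, 528, 192]) cube([35, 906, 193]);
translate([2127, 528, 192]) cube([35, 906, 193]);
translate([425, 456, 385]) cube([76, 1050, 16]);
translate([609, 456, 385]) cube([76, 1050, 16]);
translate([793, 456, 385]) cube([76, 1050, 16]);
translate([977, 456, 385]) cube([76, 1050, 16]);
translate([1161, 456, 385]) cube([76, 1050, 16]);
translate([1345, 456, 385]) cube([76, 1050, 16]);
translate([1529, 456, 385]) cube([76, 1050, 16]);
translate([1713, 456, 385]) cube([76, 1050, 16]);
translate([1897, 456, 385]) cube([76, 1050, 16]);


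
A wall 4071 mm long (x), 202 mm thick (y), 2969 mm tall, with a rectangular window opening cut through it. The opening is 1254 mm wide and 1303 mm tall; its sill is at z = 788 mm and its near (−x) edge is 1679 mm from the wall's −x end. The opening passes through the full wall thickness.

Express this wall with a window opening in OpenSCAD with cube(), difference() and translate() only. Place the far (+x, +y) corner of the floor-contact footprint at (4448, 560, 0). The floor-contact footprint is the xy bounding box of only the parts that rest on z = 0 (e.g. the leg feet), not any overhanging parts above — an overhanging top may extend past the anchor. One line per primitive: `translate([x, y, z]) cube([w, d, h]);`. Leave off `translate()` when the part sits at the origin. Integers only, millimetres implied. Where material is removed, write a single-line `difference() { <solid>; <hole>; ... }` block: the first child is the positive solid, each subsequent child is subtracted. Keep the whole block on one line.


difference() { translate([377, 358, 0]) cube([4071, 202, 2969]); translate([2056, 358, 788]) cube([1254, 202, 1303]); }


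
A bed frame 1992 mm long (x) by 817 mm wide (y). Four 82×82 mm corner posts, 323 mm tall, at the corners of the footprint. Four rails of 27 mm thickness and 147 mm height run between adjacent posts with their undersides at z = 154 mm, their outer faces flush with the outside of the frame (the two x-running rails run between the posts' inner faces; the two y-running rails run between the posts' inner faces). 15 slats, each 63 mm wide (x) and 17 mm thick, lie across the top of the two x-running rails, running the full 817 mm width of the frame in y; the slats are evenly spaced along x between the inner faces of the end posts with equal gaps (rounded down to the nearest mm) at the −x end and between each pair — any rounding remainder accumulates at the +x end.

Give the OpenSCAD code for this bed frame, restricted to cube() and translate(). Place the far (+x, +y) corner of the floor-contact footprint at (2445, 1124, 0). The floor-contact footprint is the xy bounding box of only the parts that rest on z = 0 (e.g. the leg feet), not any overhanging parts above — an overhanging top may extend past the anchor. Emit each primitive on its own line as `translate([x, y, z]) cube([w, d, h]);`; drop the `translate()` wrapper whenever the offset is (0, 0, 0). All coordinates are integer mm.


// slat z = rail_z + rail_h = 154 + 147 = 301
// slat gap = ⌊(1828 − 15·63) / 16⌋ = 55
translate([453, 307, 0]) cube([82, 82, 323]);
translate([453, 1042, 0]) cube([82, 82, 323]);
translate([2363, 307, 0]) cube([82, 82, 323]);
translate([2363, 1042, 0]) cube([82, 82, 323]);
translate([535, 307, 154]) cube([1828, 27, 147]);
translate([535, 1097, 154]) cube([1828, 27, 147]);
translate([453, 389, 154]) cube([27, 653, 147]);
translate([2418, 389, 154]) cube([27, 653, 147]);
translate([590, 307, 301]) cube([63, 817, 17]);
translate([708, 307, 301]) cube([63, 817, 17]);
translate([826, 307, 301]) cube([63, 817, 17]);
translate([944, 307, 301]) cube([63, 817, 17]);
translate([1062, 307, 301]) cube([63, 817, 17]);
translate([1180, 307, 301]) cube([63, 817, 17]);
translate([1298, 307, 301]) cube([63, 817, 17]);
translate([1416, 307, 301]) cube([63, 817, 17]);
translate([1534, 307, 301]) cube([63, 817, 17]);
translate([1652, 307, 301]) cube([63, 817, 17]);
translate([1770, 307, 301]) cube([63, 817, 17]);
translate([1888, 307, 301]) cube([63, 817, 17]);
translate([2006, 307, 301]) cube([63, 817, 17]);
translate([2124, 307, 301]) cube([63, 817, 17]);
translate([2242, 307, 301]) cube([63, 817, 17]);


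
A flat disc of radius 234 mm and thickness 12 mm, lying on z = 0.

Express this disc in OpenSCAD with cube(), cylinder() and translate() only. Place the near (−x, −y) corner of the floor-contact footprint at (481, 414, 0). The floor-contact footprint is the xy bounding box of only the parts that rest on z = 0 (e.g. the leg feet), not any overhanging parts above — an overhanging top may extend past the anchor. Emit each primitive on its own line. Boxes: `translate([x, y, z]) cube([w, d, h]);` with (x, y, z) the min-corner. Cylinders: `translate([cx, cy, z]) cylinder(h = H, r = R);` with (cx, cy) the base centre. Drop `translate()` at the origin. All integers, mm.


translate([715, 648, 0]) cylinder(h = 12, r = 234);


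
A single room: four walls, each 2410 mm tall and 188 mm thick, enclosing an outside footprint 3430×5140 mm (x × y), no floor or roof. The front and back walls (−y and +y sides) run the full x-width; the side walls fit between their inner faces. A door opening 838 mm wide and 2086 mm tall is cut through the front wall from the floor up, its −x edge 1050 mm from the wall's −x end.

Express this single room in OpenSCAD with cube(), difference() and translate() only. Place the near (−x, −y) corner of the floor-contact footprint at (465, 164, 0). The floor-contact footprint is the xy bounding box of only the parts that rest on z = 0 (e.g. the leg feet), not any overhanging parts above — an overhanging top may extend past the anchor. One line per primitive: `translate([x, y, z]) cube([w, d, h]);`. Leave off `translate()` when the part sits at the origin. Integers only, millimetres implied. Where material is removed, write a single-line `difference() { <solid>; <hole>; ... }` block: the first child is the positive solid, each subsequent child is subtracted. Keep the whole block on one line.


difference() { translate([465, 164, 0]) cube([3430, 188, 2410]); translate([1515, 164, 0]) cube([838, 188, 2086]); }
translate([465, 5116, 0]) cube([3430, 188, 2410]);
translate([465, 352, 0]) cube([188, 4764, 2410]);
translate([3707, 352, 0]) cube([188, 4764, 2410]);


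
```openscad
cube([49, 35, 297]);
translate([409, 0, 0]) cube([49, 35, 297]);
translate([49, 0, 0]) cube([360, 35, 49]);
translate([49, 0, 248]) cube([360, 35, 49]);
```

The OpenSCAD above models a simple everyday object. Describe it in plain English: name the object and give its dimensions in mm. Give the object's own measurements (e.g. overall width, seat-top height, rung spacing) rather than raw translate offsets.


A rectangular picture frame lying in the x–z plane (depth along y). The opening is 360 mm wide (x) by 199 mm tall (z), surrounded by a border 49 mm wide on all four sides. The frame is 35 mm deep and is made of two full-height vertical stiles with two horizontal rails fitted between them.


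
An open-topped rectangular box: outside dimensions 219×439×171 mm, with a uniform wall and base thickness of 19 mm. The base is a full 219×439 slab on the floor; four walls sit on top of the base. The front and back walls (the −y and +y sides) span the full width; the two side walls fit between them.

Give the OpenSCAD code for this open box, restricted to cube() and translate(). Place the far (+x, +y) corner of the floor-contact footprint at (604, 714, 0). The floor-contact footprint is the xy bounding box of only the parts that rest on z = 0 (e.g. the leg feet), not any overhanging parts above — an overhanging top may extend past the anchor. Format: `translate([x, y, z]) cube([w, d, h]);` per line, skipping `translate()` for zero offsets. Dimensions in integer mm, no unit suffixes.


translate([385, 275, 0]) cube([219, 439, 19]);
translate([385, 275, 19]) cube([219, 19, 152]);
translate([385, 695, 19]) cube([219, 19, 152]);
translate([385, 294, 19]) cube([19, 401, 152]);
translate([585, 294, 19]) cube([19, 401, 152]);


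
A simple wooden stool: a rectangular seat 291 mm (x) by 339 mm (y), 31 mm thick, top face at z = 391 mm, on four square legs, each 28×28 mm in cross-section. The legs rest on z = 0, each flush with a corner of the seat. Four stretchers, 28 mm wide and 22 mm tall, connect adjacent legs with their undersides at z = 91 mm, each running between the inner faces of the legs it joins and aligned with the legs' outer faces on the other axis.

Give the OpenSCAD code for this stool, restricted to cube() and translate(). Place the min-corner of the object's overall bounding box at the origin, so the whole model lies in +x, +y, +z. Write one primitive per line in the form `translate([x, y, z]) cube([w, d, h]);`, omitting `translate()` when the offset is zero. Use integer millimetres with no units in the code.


translate([0, 0, 360]) cube([291, 339, 31]);
cube([28, 28, 360]);
translate([263, 0, 0]) cube([28, 28, 360]);
translate([0, 311, 0]) cube([28, 28, 360]);
translate([263, 311, 0]) cube([28, 28, 360]);
translate([28, 0, 91]) cube([235, 28, 22]);
translate([28, 311, 91]) cube([235, 28, 22]);
translate([0, 28, 91]) cube([28, 283, 22]);
translate([263, 28, 91]) cube([28, 283, 22]);


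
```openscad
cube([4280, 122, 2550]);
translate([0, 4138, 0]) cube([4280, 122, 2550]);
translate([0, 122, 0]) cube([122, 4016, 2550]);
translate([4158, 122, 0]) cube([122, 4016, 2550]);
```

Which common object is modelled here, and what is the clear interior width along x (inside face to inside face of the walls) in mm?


A house (or room) frame. The interior width is 4036 mm.

Four 2550 mm walls enclosing a rectangle with no floor or roof — a room or house frame. Outside width is 4280 mm and wall thickness is 122 mm, so the interior width is 4280 − 2 × 122 = 4036 mm.


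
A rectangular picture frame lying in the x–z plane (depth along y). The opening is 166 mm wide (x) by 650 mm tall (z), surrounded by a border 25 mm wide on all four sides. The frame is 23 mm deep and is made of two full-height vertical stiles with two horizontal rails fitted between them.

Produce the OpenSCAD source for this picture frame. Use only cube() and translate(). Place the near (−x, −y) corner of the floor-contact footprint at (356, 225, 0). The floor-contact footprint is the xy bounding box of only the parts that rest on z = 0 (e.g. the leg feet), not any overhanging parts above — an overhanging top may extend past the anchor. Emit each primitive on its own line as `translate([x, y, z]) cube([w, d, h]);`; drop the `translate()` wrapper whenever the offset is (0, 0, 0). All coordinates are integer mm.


translate([356, 225, 0]) cube([25, 23, 700]);
translate([547, 225, 0]) cube([25, 23, 700]);
translate([381, 225, 0]) cube([166, 23, 25]);
translate([381, 225, 675]) cube([166, 23, 25]);


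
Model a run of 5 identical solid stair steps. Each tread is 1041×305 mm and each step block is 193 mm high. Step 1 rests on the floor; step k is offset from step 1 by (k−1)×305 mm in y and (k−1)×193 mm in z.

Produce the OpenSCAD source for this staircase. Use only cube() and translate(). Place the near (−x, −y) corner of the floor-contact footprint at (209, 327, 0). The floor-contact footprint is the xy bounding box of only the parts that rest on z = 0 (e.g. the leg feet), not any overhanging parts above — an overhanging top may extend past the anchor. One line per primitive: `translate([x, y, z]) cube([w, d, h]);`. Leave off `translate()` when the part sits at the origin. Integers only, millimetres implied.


translate([209, 327, 0]) cube([1041, 305, 193]);
translate([209, 632, 193]) cube([1041, 305, 193]);
translate([209, 937, 386]) cube([1041, 305, 193]);
translate([209, 1242, 579]) cube([1041, 305, 193]);
translate([209, 1547, 772]) cube([1041, 305, 193]);


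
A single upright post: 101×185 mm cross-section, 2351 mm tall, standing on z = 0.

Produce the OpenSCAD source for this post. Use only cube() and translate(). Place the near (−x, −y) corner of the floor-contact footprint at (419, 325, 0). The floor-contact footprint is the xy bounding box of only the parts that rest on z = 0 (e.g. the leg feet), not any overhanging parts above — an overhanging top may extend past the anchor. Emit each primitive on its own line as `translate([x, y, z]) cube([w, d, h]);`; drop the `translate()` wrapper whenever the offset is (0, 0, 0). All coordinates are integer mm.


translate([419, 325, 0]) cube([101, 185, 2351]);


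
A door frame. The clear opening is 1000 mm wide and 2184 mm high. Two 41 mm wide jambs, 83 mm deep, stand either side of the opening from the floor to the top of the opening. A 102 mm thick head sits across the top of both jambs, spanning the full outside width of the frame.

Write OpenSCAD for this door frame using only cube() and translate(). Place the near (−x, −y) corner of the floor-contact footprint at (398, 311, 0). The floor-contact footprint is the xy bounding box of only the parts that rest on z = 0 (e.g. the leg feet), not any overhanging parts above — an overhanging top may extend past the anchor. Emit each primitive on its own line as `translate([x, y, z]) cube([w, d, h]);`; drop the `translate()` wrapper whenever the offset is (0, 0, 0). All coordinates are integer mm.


translate([398, 311, 0]) cube([41, 83, 2184]);
translate([1439, 311, 0]) cube([41, 83, 2184]);
translate([398, 311, 2184]) cube([1082, 83, 102]);


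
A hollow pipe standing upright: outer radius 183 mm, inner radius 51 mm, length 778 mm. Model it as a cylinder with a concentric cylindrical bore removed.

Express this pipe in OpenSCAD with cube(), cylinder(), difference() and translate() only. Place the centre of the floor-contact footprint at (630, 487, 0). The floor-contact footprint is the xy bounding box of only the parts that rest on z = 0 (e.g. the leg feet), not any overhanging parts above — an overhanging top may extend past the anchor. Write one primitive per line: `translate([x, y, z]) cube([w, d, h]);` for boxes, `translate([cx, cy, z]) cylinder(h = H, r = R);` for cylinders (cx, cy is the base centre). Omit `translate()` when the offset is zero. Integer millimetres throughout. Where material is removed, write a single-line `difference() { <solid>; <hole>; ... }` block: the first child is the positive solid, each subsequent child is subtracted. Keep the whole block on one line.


difference() { translate([630, 487, 0]) cylinder(h = 778, r = 183); translate([630, 487, 0]) cylinder(h = 778, r = 51); }


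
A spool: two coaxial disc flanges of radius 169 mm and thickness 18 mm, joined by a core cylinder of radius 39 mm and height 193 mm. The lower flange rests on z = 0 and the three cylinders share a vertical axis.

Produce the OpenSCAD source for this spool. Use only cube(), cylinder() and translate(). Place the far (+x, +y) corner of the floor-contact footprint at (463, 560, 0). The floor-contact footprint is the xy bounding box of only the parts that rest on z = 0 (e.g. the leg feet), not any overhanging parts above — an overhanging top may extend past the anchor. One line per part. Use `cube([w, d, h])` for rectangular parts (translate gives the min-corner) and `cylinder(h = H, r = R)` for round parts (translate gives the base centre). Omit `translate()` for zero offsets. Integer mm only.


translate([294, 391, 0]) cylinder(h = 18, r = 169);
translate([294, 391, 18]) cylinder(h = 193, r = 39);
translate([294, 391, 211]) cylinder(h = 18, r = 169);


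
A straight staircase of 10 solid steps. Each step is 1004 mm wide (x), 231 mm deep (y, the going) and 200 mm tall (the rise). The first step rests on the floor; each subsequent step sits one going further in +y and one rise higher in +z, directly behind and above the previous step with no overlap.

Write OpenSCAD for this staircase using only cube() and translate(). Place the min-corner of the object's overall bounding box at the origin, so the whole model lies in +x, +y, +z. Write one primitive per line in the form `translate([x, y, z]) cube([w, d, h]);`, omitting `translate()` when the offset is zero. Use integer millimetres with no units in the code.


cube([1004, 231, 200]);
translate([0, 231, 200]) cube([1004, 231, 200]);
translate([0, 462, 400]) cube([1004, 231, 200]);
translate([0, 693, 600]) cube([1004, 231, 200]);
translate([0, 924, 800]) cube([1004, 231, 200]);
translate([0, 1155, 1000]) cube([1004, 231, 200]);
translate([0, 1386, 1200]) cube([1004, 231, 200]);
translate([0, 1617, 1400]) cube([1004, 231, 200]);
translate([0, 1848, 1600]) cube([1004, 231, 200]);
translate([0, 2079, 1800]) cube([1004, 231, 200]);


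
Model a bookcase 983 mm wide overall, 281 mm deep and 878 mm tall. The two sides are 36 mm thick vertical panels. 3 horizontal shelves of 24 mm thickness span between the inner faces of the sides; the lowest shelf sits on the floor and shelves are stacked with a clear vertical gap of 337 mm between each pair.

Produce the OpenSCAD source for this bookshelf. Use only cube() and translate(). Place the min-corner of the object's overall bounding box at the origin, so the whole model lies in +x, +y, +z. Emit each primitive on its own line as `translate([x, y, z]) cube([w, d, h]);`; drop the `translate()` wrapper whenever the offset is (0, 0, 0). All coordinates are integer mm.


cube([36, 281, 878]);
translate([947, 0, 0]) cube([36, 281, 878]);
translate([36, 0, 0]) cube([911, 281, 24]);
translate([36, 0, 361]) cube([911, 281, 24]);
translate([36, 0, 722]) cube([911, 281, 24]);


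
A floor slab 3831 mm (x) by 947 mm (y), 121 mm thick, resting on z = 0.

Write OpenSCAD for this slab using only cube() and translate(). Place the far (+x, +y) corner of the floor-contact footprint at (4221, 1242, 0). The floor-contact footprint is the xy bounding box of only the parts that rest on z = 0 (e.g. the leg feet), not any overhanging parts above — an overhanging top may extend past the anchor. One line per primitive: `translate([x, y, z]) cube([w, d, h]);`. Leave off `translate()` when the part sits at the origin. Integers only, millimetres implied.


translate([390, 295, 0]) cube([3831, 947, 121]);


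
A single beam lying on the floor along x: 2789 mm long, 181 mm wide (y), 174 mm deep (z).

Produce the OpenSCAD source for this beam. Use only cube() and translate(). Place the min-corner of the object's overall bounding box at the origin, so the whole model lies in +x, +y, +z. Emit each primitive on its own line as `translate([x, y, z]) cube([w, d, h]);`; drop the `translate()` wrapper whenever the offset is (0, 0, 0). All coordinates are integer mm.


cube([2789, 181, 174]);


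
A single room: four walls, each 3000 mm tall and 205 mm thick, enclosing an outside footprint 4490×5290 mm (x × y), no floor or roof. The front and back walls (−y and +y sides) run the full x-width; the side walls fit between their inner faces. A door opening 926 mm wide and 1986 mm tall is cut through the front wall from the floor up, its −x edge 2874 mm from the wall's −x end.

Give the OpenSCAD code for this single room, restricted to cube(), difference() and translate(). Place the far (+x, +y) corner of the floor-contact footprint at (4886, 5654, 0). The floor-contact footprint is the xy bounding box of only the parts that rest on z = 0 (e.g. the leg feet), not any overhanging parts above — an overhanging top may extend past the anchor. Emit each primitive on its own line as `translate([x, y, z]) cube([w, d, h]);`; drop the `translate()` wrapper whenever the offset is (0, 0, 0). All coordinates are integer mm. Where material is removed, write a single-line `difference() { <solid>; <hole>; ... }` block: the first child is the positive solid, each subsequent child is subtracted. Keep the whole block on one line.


difference() { translate([396, 364, 0]) cube([4490, 205, 3000]); translate([3270, 364, 0]) cube([926, 205, 1986]); }
translate([396, 5449, 0]) cube([4490, 205, 3000]);
translate([396, 569, 0]) cube([205, 4880, 3000]);
translate([4681, 569, 0]) cube([205, 4880, 3000]);


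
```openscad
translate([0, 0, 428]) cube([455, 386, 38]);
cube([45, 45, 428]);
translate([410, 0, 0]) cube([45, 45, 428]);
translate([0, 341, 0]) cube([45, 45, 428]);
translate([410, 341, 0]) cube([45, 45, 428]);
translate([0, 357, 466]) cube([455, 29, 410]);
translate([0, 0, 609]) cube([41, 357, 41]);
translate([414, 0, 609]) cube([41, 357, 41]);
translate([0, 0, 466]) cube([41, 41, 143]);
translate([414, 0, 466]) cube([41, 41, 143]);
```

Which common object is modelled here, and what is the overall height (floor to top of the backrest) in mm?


A chair. The overall height is 876 mm.

A slab on four corner posts with a tall panel at the back — a chair. The seat slab sits at z = 428 with thickness 38, and the 410 mm backrest starts at the seat top, so the overall height is 428 + 38 + 410 = 876 mm.


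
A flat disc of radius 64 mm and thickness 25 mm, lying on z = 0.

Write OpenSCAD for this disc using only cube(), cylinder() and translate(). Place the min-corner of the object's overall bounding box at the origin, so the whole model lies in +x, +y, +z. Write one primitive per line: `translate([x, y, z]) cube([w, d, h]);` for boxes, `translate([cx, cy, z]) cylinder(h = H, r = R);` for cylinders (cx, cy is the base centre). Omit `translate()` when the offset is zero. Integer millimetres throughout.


translate([64, 64, 0]) cylinder(h = 25, r = 64);


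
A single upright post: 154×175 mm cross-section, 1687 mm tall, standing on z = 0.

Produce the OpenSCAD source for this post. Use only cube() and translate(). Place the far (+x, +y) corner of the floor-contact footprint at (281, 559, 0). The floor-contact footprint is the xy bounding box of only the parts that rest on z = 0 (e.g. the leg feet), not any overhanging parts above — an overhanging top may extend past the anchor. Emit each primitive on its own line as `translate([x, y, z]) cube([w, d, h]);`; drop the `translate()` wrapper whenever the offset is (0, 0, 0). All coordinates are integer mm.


translate([127, 384, 0]) cube([154, 175, 1687]);


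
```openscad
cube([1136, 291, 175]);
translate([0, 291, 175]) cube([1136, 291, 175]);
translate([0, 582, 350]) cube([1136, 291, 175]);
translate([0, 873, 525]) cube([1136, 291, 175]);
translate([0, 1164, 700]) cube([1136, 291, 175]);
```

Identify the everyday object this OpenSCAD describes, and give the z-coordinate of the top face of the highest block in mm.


A staircase. The total rise is 875 mm.

5 identical blocks, each offset up and back from the previous — a staircase. Each step is 175 mm tall and there are 5 of them, so the total rise is 5 × 175 = 875 mm.


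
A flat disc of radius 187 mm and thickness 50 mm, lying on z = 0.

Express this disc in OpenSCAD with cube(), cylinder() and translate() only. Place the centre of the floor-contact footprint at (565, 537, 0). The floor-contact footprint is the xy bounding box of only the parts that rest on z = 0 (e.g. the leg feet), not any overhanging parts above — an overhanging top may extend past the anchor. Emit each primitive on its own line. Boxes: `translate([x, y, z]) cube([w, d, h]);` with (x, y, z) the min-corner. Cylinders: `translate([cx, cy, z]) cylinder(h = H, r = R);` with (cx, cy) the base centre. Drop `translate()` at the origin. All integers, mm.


translate([565, 537, 0]) cylinder(h = 50, r = 187);


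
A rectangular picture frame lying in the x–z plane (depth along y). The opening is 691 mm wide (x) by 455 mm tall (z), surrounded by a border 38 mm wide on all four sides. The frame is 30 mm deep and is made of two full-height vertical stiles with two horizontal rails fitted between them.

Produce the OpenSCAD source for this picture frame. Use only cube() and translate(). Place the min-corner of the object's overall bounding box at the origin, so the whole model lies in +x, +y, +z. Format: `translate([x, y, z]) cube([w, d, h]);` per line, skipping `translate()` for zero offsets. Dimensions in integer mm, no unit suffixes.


cube([38, 30, 531]);
translate([729, 0, 0]) cube([38, 30, 531]);
translate([38, 0, 0]) cube([691, 30, 38]);
translate([38, 0, 493]) cube([691, 30, 38]);


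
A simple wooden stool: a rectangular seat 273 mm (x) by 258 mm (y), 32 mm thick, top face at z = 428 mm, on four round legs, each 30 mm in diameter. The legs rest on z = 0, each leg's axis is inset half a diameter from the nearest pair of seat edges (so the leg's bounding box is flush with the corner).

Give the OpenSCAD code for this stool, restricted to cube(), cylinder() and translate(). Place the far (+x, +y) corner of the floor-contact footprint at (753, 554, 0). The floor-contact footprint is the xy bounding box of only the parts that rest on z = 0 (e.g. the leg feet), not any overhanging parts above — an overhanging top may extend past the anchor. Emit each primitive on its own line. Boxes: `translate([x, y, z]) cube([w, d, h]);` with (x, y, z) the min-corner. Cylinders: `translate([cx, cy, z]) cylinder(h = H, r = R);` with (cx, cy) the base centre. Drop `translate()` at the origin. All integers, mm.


translate([480, 296, 396]) cube([273, 258, 32]);
translate([495, 311, 0]) cylinder(h = 396, r = 15);
translate([738, 311, 0]) cylinder(h = 396, r = 15);
translate([495, 539, 0]) cylinder(h = 396, r = 15);
translate([738, 539, 0]) cylinder(h = 396, r = 15);


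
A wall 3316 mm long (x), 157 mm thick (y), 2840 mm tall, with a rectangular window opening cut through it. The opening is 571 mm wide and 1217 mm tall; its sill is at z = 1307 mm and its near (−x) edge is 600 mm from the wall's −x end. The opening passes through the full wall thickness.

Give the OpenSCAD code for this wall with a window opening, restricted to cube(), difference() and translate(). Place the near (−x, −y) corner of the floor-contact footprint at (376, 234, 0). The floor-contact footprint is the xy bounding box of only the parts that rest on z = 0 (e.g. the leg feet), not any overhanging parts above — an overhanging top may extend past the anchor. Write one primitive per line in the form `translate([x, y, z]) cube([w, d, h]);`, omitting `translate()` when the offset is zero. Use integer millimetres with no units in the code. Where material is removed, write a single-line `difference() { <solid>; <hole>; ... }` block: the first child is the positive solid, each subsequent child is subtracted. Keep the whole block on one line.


difference() { translate([376, 234, 0]) cube([3316, 157, 2840]); translate([976, 234, 1307]) cube([571, 157, 1217]); }


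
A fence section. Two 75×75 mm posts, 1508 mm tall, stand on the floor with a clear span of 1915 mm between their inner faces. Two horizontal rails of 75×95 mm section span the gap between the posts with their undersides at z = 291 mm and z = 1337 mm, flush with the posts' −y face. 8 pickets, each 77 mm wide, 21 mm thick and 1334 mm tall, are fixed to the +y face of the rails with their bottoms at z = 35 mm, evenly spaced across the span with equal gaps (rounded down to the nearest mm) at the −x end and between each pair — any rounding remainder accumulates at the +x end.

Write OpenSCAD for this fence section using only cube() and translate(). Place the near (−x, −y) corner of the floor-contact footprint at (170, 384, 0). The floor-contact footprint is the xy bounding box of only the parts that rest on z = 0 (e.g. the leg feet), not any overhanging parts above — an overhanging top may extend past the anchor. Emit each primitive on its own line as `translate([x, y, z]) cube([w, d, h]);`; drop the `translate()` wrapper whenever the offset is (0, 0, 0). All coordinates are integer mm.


translate([170, 384, 0]) cube([75, 75, 1508]);
translate([2160, 384, 0]) cube([75, 75, 1508]);
translate([245, 384, 291]) cube([1915, 75, 95]);
translate([245, 384, 1337]) cube([1915, 75, 95]);
translate([389, 459, 35]) cube([77, 21, 1334]);
translate([610, 459, 35]) cube([77, 21, 1334]);
translate([831, 459, 35]) cube([77, 21, 1334]);
translate([1052, 459, 35]) cube([77, 21, 1334]);
translate([1273, 459, 35]) cube([77, 21, 1334]);
translate([1494, 459, 35]) cube([77, 21, 1334]);
translate([1715, 459, 35]) cube([77, 21, 1334]);
translate([1936, 459, 35]) cube([77, 21, 1334]);


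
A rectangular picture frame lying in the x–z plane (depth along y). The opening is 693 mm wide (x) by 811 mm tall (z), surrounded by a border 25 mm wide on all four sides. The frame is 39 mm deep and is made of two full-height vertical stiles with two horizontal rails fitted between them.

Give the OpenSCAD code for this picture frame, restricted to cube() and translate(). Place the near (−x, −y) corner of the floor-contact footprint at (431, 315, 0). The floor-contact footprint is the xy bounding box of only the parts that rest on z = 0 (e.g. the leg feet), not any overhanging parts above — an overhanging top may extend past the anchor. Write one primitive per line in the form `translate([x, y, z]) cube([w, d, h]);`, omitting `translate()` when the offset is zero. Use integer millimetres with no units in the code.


translate([431, 315, 0]) cube([25, 39, 861]);
translate([1149, 315, 0]) cube([25, 39, 861]);
translate([456, 315, 0]) cube([693, 39, 25]);
translate([456, 315, 836]) cube([693, 39, 25]);


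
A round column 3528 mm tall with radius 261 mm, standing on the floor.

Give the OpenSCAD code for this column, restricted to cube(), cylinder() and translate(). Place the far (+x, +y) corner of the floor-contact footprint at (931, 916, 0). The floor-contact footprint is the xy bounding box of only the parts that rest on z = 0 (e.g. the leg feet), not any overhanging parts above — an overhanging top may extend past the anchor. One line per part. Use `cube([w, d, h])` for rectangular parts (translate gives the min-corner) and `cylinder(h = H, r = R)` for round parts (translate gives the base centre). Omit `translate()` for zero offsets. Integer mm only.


translate([670, 655, 0]) cylinder(h = 3528, r = 261);


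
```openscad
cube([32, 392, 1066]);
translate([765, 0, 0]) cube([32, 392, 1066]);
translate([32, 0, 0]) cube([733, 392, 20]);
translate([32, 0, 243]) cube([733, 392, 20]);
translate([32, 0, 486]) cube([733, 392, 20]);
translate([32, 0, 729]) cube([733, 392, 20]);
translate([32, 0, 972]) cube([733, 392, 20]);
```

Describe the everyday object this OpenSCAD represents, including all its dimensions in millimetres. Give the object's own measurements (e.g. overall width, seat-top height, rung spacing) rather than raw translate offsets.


An open bookshelf. Two side panels, each 32 mm thick, 392 mm deep and 1066 mm tall, stand 797 mm apart (outside-to-outside). Between them sit 5 shelves, each 20 mm thick and 392 mm deep, spanning the full gap between the sides. The bottom shelf rests on the floor (its underside at z = 0) and the clear gap between one shelf's top and the next shelf's underside is 223 mm.


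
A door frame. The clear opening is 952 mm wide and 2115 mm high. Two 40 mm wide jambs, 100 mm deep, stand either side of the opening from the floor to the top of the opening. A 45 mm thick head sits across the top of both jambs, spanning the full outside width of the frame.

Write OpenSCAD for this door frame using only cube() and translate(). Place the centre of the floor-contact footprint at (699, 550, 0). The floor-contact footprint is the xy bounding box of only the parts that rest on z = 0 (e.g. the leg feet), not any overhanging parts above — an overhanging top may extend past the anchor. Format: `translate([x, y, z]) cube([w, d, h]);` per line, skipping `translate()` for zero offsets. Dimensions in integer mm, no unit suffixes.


translate([183, 500, 0]) cube([40, 100, 2115]);
translate([1175, 500, 0]) cube([40, 100, 2115]);
translate([183, 500, 2115]) cube([1032, 100, 45]);


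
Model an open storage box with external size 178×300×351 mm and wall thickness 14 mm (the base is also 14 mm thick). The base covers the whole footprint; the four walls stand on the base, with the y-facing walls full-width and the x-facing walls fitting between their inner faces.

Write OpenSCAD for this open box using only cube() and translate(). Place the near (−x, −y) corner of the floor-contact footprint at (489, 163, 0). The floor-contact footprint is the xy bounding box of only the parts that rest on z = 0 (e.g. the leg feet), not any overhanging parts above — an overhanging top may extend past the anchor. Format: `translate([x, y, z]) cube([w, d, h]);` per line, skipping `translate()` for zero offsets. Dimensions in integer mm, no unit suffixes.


translate([489, 163, 0]) cube([178, 300, 14]);
translate([489, 163, 14]) cube([178, 14, 337]);
translate([489, 449, 14]) cube([178, 14, 337]);
translate([489, 177, 14]) cube([14, 272, 337]);
translate([653, 177, 14]) cube([14, 272, 337]);
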